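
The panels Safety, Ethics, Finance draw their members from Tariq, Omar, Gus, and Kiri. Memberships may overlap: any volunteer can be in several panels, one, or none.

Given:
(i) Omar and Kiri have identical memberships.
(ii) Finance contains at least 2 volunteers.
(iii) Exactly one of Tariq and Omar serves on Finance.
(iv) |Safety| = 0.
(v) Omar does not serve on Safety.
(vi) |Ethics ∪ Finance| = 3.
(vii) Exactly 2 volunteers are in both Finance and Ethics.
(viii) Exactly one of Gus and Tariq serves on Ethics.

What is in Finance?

Finance = {Kiri, Omar}

From (v): Omar ∉ Safety.
(i): Kiri matches Omar: Kiri ∉ Safety.
(iv): Safety already has 0, so the rest are out.
Suppose Tariq ∈ Finance: no assignment then satisfies all the clues, so Tariq ∉ Finance.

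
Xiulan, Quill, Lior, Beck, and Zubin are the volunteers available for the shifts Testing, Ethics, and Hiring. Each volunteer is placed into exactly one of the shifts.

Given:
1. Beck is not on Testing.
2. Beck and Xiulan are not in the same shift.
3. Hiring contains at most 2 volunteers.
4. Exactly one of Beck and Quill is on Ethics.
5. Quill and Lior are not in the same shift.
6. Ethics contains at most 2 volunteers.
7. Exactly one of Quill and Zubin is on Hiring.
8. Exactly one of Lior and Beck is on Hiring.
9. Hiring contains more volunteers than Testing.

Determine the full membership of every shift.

Testing = {Lior}; Ethics = {Quill, Xiulan}; Hiring = {Beck, Zubin}

From (1): Beck ∉ Testing.
Suppose Xiulan ∈ Testing: no assignment then satisfies all the clues, so Xiulan ∉ Testing.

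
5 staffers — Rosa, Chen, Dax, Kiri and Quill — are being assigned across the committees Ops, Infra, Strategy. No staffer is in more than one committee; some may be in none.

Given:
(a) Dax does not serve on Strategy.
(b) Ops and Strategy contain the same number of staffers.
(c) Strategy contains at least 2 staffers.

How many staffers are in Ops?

2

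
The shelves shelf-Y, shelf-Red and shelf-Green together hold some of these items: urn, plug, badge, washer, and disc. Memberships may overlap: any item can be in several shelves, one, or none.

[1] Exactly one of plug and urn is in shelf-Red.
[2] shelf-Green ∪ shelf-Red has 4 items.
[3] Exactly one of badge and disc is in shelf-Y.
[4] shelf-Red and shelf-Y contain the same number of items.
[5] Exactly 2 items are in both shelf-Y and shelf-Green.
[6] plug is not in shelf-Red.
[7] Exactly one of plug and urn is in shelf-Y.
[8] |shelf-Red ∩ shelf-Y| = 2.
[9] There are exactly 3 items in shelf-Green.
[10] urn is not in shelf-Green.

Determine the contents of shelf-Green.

shelf-Green = {badge, disc, washer}

From (6): plug ∉ shelf-Red.
From (10): urn ∉ shelf-Green.
(1) (exactly one): urn ∈ shelf-Red.
Suppose plug ∈ shelf-Green: no assignment then satisfies all the clues, so plug ∉ shelf-Green.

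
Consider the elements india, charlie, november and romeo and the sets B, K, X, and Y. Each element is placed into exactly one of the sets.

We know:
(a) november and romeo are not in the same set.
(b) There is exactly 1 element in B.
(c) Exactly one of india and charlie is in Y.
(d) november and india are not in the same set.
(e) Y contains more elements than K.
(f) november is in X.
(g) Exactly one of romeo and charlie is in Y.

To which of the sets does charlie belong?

From (f): november ∈ X.
(a): romeo ∉ X.
(d): india ∉ X.
Suppose charlie ∉ B: no assignment then satisfies all the clues, so charlie ∈ B.

charlie: B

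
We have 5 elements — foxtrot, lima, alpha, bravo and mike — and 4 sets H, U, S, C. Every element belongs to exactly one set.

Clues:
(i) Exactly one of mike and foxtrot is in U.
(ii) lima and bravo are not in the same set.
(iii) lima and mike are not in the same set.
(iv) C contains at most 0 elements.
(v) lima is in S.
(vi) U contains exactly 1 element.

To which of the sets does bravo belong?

From (v): lima ∈ S.
(ii): bravo ∉ S.
(iii): mike ∉ S.
(iv): C already has 0, so the rest are out.
Suppose bravo ∉ H: no assignment then satisfies all the clues, so bravo ∈ H.

bravo: H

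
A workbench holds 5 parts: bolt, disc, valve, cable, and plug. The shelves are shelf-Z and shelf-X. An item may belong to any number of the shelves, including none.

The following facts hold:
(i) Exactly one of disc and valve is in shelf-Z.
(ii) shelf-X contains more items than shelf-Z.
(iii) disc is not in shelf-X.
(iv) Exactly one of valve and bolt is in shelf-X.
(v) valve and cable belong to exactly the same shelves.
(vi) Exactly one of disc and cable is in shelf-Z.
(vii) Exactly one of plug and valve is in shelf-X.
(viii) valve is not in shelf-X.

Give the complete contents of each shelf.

shelf-Z = {disc}; shelf-X = {bolt, plug}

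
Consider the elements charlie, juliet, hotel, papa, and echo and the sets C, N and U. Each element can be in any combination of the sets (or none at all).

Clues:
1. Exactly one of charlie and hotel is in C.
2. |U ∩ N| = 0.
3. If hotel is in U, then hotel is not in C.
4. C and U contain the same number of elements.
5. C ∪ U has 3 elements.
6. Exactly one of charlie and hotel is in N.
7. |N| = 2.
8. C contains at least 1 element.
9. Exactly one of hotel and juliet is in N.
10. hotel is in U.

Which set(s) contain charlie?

charlie: C, N

From (10): hotel ∈ U.
(3): hotel ∉ C.
(1) (exactly one): charlie ∈ C.
Suppose charlie ∉ N: no assignment then satisfies all the clues, so charlie ∈ N.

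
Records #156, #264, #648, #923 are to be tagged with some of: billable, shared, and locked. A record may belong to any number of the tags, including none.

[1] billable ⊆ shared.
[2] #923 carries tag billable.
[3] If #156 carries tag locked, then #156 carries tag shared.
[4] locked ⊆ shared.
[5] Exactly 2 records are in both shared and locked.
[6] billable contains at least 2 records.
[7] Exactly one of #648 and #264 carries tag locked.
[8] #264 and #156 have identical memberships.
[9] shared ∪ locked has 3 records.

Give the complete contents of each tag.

From (2): #923 ∈ billable.
(1) with #923 ∈ billable: #923 ∈ shared.
Suppose #156 ∉ billable: no assignment then satisfies all the clues, so #156 ∈ billable.

billable = {#156, #264, #923}; shared = {#156, #264, #923}; locked = {#156, #264}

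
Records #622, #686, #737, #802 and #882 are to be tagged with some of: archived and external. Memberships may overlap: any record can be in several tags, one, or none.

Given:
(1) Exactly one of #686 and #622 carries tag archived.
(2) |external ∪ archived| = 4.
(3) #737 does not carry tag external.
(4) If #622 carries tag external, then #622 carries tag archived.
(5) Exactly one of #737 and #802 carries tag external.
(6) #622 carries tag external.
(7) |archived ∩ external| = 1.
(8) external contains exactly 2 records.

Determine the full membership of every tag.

archived = {#622, #737, #882}; external = {#622, #802}

From (3): #737 ∉ external.
From (6): #622 ∈ external.
(4): #622 ∈ archived.
(5) (exactly one): #802 ∈ external.
(8): external already has 2, so the rest are out.
(1) (exactly one): #686 ∉ archived.
Suppose #737 ∉ archived: no assignment then satisfies all the clues, so #737 ∈ archived.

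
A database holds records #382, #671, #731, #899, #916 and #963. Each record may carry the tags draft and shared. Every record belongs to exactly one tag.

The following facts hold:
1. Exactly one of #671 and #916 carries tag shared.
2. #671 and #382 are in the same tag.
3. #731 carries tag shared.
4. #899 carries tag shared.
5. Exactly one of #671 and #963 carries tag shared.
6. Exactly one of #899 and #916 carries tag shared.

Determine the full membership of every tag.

From (3): #731 ∈ shared.
From (4): #899 ∈ shared.
(6) (exactly one): #916 ∉ shared.
Only one tag left: #916 ∈ draft.
(1) (exactly one): #671 ∈ shared.
(2): #382 matches #671: #382 ∉ draft.
(2): #382 matches #671: #382 ∈ shared.
(5) (exactly one): #963 ∉ shared.
Only one tag left: #963 ∈ draft.

draft = {#916, #963}; shared = {#382, #671, #731, #899}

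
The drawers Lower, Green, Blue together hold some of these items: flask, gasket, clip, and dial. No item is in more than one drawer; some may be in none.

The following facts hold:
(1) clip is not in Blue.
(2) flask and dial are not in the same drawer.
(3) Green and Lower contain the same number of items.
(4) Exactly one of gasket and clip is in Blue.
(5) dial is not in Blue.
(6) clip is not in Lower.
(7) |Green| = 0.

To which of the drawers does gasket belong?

gasket: Blue

From (1): clip ∉ Blue.
From (5): dial ∉ Blue.
From (6): clip ∉ Lower.
(4) (exactly one): gasket ∈ Blue.
(7): Green already has 0, so the rest are out.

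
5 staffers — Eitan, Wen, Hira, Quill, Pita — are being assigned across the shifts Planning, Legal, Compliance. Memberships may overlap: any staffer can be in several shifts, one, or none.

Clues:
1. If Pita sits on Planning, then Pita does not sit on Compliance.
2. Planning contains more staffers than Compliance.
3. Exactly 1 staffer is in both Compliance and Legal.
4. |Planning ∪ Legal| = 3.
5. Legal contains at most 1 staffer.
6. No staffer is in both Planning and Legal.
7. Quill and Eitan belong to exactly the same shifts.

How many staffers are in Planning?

2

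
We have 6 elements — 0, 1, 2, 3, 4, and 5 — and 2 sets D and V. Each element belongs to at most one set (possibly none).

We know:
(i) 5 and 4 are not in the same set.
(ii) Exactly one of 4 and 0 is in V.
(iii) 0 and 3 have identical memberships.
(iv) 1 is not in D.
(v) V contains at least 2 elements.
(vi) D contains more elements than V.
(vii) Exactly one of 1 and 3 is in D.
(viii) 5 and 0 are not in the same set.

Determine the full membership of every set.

D = {0, 2, 3}; V = {1, 4}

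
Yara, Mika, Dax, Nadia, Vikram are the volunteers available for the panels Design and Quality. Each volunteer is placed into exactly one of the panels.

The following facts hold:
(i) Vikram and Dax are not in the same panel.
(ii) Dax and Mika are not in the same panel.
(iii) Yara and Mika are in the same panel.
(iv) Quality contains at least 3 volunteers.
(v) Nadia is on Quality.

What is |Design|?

1

From (v): Nadia ∈ Quality.
Suppose Yara ∈ Design: no assignment then satisfies all the clues, so Yara ∉ Design.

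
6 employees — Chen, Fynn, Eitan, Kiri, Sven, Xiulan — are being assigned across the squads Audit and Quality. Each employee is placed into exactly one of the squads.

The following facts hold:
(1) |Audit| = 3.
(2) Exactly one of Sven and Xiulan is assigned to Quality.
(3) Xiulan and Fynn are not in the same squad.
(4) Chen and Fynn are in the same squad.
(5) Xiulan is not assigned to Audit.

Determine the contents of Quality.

Quality = {Eitan, Kiri, Xiulan}

From (5): Xiulan ∉ Audit.
Only one squad left: Xiulan ∈ Quality.
(2) (exactly one): Sven ∉ Quality.
(3): Fynn ∉ Quality.
(4): Chen matches Fynn: Chen ∉ Quality.
Only one squad left: Chen ∈ Audit.
Only one squad left: Fynn ∈ Audit.
Only one squad left: Sven ∈ Audit.
(1): Audit already has 3, so the rest are out.
Only one squad left: Eitan ∈ Quality.
Only one squad left: Kiri ∈ Quality.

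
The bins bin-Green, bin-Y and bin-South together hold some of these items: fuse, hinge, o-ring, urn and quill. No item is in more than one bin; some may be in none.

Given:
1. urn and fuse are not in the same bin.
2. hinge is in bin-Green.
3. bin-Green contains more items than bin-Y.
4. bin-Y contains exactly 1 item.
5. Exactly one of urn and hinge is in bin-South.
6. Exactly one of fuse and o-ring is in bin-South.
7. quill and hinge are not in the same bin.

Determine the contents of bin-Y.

bin-Y = {quill}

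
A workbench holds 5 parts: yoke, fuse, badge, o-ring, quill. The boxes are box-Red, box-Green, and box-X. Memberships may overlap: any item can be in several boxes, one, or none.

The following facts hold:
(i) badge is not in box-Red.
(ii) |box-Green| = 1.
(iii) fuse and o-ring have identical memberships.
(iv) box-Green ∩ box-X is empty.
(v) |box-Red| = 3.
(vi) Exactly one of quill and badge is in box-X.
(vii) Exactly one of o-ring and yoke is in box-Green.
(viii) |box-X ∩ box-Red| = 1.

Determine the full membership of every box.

box-Red = {fuse, o-ring, quill}; box-Green = {yoke}; box-X = {quill}

From (i): badge ∉ box-Red.
Suppose yoke ∈ box-Red: no assignment then satisfies all the clues, so yoke ∉ box-Red.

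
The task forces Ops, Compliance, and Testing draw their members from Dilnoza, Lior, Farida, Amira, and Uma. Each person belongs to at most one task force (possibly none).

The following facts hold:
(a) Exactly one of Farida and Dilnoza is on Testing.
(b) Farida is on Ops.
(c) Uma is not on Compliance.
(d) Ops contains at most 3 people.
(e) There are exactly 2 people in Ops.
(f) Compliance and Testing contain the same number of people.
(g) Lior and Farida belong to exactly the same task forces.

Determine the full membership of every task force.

Ops = {Farida, Lior}; Compliance = {Amira}; Testing = {Dilnoza}

From (b): Farida ∈ Ops.
From (c): Uma ∉ Compliance.
(a) (exactly one): Dilnoza ∈ Testing.
(g): Lior matches Farida: Lior ∈ Ops.
(e): Ops already has 2, so the rest are out.
Suppose Amira ∉ Compliance: no assignment then satisfies all the clues, so Amira ∈ Compliance.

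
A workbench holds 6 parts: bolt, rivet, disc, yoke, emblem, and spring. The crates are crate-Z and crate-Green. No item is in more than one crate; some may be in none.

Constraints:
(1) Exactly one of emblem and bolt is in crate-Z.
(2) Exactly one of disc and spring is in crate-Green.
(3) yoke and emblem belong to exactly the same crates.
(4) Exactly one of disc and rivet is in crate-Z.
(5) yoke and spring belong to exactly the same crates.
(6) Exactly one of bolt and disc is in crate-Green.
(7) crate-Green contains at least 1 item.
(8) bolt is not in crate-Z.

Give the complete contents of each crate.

From (8): bolt ∉ crate-Z.
(1) (exactly one): emblem ∈ crate-Z.
(3): yoke matches emblem: yoke ∈ crate-Z.
(5): spring matches yoke: spring ∈ crate-Z.
(2) (exactly one): disc ∈ crate-Green.
(4) (exactly one): rivet ∈ crate-Z.
(6) (exactly one): bolt ∉ crate-Green.

crate-Z = {emblem, rivet, spring, yoke}; crate-Green = {disc}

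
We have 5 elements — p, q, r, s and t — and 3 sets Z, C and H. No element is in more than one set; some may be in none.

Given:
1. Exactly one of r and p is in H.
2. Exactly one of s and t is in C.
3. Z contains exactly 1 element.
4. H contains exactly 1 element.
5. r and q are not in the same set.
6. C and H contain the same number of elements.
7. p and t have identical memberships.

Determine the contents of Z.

Z = {q}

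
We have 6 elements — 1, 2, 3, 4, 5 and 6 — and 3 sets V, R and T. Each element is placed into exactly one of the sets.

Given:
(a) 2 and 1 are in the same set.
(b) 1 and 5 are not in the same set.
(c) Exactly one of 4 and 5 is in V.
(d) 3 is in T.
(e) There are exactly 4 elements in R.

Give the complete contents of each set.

V = {5}; R = {1, 2, 4, 6}; T = {3}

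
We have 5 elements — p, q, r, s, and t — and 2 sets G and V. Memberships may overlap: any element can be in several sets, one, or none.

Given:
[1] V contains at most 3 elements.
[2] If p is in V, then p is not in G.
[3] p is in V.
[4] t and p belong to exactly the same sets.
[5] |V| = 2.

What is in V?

V = {p, t}

From (3): p ∈ V.
(2): p ∉ G.
(4): t matches p: t ∉ G.
(4): t matches p: t ∈ V.
(5): V already has 2, so the rest are out.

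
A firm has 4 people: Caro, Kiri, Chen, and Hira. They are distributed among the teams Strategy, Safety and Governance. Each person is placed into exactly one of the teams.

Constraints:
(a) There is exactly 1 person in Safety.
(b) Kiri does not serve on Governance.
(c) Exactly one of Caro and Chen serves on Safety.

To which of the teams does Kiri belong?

From (b): Kiri ∉ Governance.
Suppose Kiri ∉ Strategy: no assignment then satisfies all the clues, so Kiri ∈ Strategy.

Kiri: Strategy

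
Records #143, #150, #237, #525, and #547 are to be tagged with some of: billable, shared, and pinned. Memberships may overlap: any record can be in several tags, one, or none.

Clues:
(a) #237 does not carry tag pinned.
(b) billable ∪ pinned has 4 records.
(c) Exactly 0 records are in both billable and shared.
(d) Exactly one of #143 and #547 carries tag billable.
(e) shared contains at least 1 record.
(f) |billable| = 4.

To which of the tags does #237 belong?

From (a): #237 ∉ pinned.
Suppose #237 ∉ billable: no assignment then satisfies all the clues, so #237 ∈ billable.

#237: billable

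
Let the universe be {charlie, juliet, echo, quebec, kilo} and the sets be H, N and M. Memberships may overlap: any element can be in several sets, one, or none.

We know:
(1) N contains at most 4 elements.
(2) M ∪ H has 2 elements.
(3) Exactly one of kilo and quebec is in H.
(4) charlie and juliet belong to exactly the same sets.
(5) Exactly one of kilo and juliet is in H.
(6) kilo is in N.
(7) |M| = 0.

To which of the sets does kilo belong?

kilo: H, N

From (6): kilo ∈ N.
(7): M already has 0, so the rest are out.
Suppose kilo ∉ H: no assignment then satisfies all the clues, so kilo ∈ H.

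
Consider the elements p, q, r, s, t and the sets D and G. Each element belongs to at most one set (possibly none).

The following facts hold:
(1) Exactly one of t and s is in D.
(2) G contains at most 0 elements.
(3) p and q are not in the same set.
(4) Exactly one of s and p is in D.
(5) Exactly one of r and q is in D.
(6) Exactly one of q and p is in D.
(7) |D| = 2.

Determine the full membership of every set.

D = {q, s}; G = {}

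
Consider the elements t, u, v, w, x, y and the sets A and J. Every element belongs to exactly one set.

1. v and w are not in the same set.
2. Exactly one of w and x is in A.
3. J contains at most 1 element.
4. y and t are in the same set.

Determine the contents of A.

A = {t, u, v, x, y}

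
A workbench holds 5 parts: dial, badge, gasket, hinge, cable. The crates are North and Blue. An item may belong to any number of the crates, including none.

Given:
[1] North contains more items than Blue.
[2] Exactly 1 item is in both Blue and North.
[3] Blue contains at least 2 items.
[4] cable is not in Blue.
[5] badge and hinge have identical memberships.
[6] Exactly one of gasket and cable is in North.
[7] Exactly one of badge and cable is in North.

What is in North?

From (4): cable ∉ Blue.
Suppose dial ∈ North: no assignment then satisfies all the clues, so dial ∉ North.

North = {badge, gasket, hinge}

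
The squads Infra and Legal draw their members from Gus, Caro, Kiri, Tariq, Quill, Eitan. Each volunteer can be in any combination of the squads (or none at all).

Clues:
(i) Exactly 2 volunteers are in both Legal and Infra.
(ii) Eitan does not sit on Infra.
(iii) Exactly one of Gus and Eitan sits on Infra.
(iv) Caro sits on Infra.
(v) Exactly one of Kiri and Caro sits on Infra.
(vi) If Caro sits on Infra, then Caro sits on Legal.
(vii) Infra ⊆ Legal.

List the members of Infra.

Infra = {Caro, Gus}

From (ii): Eitan ∉ Infra.
From (iv): Caro ∈ Infra.
(iii) (exactly one): Gus ∈ Infra.
(v) (exactly one): Kiri ∉ Infra.
(vi): Caro ∈ Legal.
(vii) with Gus ∈ Infra: Gus ∈ Legal.
Suppose Tariq ∈ Infra: no assignment then satisfies all the clues, so Tariq ∉ Infra.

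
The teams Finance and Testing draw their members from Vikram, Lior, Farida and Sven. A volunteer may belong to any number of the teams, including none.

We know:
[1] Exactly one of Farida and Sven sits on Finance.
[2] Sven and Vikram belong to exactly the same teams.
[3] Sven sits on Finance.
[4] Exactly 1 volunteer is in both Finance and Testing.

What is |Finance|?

3

From (3): Sven ∈ Finance.
(1) (exactly one): Farida ∉ Finance.
(2): Vikram matches Sven: Vikram ∈ Finance.
Suppose Vikram ∈ Testing: no assignment then satisfies all the clues, so Vikram ∉ Testing.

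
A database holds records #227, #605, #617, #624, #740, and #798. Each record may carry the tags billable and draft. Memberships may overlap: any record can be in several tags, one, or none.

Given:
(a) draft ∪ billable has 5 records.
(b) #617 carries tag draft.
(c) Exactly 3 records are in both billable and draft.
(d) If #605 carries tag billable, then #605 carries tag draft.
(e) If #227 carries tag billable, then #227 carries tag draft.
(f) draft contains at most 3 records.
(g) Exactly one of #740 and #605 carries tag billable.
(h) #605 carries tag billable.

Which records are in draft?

From (b): #617 ∈ draft.
From (h): #605 ∈ billable.
(d): #605 ∈ draft.
(g) (exactly one): #740 ∉ billable.
Suppose #227 ∉ draft: no assignment then satisfies all the clues, so #227 ∈ draft.

draft = {#227, #605, #617}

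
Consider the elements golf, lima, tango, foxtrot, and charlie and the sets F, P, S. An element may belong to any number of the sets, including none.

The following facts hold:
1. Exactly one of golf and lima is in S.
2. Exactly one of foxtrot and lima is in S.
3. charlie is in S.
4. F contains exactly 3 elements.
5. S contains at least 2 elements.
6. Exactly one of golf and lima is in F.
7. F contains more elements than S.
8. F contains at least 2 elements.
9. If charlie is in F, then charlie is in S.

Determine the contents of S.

S = {charlie, lima}

From (3): charlie ∈ S.
Suppose golf ∈ S: no assignment then satisfies all the clues, so golf ∉ S.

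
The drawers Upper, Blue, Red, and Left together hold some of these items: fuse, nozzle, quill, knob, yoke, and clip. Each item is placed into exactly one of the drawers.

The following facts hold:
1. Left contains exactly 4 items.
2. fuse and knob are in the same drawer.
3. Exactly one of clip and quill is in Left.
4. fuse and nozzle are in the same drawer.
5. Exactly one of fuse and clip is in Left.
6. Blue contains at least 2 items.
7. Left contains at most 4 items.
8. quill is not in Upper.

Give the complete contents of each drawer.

Upper = {}; Blue = {clip, yoke}; Red = {}; Left = {fuse, knob, nozzle, quill}

From (8): quill ∉ Upper.
Suppose fuse ∈ Upper: no assignment then satisfies all the clues, so fuse ∉ Upper.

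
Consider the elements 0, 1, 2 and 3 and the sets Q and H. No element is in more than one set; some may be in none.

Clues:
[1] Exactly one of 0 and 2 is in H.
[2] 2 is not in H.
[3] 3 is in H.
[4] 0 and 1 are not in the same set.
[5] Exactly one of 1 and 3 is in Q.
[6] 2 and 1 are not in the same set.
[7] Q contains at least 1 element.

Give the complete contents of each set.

Q = {1}; H = {0, 3}

From (2): 2 ∉ H.
From (3): 3 ∈ H.
(1) (exactly one): 0 ∈ H.
(4): 1 ∉ H.
(5) (exactly one): 1 ∈ Q.
(6): 2 ∉ Q.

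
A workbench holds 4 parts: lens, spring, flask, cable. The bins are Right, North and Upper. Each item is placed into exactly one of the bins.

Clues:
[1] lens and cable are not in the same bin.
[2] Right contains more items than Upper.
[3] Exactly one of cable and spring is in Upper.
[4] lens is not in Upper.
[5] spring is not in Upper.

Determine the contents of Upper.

Upper = {cable}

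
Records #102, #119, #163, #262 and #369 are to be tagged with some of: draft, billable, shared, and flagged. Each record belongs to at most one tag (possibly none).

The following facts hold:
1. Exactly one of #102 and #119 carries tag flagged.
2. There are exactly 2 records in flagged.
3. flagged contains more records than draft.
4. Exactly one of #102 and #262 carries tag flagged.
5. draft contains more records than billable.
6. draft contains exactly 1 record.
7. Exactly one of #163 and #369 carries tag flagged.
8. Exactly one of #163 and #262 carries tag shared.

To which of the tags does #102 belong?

#102: flagged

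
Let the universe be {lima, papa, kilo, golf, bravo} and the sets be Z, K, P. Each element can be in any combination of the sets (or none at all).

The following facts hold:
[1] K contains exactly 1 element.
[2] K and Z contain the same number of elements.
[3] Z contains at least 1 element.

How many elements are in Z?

1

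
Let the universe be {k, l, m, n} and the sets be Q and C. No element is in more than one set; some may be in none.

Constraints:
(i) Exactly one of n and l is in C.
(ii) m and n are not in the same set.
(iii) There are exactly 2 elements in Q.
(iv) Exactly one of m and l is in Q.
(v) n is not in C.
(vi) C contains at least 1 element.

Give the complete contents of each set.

Q = {k, m}; C = {l}

From (v): n ∉ C.
(i) (exactly one): l ∈ C.
(iv) (exactly one): m ∈ Q.
(ii): n ∉ Q.
(iii): only 2 candidates remain for Q, so all are in.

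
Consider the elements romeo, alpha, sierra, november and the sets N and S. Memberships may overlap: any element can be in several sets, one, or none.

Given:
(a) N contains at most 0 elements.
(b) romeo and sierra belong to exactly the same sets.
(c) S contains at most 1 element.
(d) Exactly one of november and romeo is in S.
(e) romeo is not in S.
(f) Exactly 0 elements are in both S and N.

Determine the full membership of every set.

N = {}; S = {november}

From (e): romeo ∉ S.
(a): N already has 0, so the rest are out.
(b): sierra matches romeo: sierra ∉ S.
(d) (exactly one): november ∈ S.
(c): S already has 1, so the rest are out.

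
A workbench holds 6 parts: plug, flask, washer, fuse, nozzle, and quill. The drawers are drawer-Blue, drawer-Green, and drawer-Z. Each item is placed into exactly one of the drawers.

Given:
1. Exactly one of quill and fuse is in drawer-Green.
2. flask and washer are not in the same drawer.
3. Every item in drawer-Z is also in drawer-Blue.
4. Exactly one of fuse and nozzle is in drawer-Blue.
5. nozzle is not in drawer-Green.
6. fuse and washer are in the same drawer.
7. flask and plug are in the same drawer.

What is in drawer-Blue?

drawer-Blue = {flask, nozzle, plug, quill}

From (5): nozzle ∉ drawer-Green.
Suppose plug ∉ drawer-Blue: no assignment then satisfies all the clues, so plug ∈ drawer-Blue.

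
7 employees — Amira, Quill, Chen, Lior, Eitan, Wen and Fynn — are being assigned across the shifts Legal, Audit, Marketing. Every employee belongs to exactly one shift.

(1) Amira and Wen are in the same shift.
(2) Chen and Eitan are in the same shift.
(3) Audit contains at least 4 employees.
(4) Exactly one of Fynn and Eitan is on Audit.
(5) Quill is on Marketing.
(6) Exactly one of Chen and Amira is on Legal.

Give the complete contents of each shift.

Legal = {Chen, Eitan}; Audit = {Amira, Fynn, Lior, Wen}; Marketing = {Quill}

From (5): Quill ∈ Marketing.
Suppose Amira ∈ Legal: no assignment then satisfies all the clues, so Amira ∉ Legal.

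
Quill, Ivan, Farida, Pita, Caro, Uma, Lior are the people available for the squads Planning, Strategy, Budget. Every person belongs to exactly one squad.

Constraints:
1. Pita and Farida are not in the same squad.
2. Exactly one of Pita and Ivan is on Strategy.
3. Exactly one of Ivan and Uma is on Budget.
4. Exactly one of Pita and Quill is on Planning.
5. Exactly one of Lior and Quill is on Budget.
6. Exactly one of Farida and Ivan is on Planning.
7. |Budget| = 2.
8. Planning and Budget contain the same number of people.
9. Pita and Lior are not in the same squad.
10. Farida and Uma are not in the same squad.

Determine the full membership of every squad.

Planning = {Farida, Quill}; Strategy = {Caro, Pita, Uma}; Budget = {Ivan, Lior}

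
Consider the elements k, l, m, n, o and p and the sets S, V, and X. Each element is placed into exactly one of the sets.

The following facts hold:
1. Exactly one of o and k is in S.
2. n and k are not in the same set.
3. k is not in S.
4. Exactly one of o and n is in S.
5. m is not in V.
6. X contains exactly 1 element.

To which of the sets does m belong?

m: S

From (3): k ∉ S.
From (5): m ∉ V.
(1) (exactly one): o ∈ S.
(4) (exactly one): n ∉ S.
Suppose m ∉ S: no assignment then satisfies all the clues, so m ∈ S.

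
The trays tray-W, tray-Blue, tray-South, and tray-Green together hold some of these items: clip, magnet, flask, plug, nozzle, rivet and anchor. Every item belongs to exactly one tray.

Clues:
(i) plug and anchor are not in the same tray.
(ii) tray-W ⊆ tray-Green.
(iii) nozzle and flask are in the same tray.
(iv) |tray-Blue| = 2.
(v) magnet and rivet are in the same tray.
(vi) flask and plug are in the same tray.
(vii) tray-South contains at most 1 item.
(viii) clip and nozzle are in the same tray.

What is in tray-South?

tray-South = {anchor}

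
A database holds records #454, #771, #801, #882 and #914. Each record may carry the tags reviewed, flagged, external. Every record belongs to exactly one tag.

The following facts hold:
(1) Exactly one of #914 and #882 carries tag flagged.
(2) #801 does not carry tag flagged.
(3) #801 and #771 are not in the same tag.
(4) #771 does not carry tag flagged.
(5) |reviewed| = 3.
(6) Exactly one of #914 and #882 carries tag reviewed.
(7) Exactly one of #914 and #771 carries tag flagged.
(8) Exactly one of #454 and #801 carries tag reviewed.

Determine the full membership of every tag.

reviewed = {#454, #771, #882}; flagged = {#914}; external = {#801}

From (2): #801 ∉ flagged.
From (4): #771 ∉ flagged.
(7) (exactly one): #914 ∈ flagged.
(1) (exactly one): #882 ∉ flagged.
(6) (exactly one): #882 ∈ reviewed.
Suppose #454 ∉ reviewed: no assignment then satisfies all the clues, so #454 ∈ reviewed.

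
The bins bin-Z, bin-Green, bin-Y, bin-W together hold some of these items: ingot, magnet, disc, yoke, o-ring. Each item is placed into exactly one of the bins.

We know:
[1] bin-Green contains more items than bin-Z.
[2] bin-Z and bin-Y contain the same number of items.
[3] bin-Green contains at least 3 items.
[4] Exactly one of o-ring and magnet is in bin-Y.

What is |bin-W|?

0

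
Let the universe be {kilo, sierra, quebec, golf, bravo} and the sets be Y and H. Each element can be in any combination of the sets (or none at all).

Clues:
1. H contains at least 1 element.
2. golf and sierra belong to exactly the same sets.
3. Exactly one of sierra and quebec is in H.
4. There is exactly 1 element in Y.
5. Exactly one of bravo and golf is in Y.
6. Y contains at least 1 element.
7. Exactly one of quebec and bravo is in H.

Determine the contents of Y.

Y = {bravo}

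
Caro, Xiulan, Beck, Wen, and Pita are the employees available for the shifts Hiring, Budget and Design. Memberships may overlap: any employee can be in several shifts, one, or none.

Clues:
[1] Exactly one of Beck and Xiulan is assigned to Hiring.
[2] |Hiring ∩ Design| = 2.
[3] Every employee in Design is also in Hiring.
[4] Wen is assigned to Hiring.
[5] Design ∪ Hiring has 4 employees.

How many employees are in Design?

From (4): Wen ∈ Hiring.
Suppose Caro ∉ Hiring: no assignment then satisfies all the clues, so Caro ∈ Hiring.

2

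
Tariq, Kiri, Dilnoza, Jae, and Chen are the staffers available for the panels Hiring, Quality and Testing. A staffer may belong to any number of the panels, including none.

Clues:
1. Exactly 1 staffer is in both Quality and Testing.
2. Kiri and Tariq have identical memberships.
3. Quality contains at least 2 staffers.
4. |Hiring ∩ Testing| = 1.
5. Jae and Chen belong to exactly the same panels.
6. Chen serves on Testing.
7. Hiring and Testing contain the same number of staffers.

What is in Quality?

Quality = {Dilnoza, Kiri, Tariq}

From (6): Chen ∈ Testing.
(5): Jae matches Chen: Jae ∈ Testing.
Suppose Tariq ∉ Quality: no assignment then satisfies all the clues, so Tariq ∈ Quality.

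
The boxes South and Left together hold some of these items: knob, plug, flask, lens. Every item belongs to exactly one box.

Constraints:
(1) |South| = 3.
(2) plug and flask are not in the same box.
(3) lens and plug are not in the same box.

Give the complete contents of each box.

South = {flask, knob, lens}; Left = {plug}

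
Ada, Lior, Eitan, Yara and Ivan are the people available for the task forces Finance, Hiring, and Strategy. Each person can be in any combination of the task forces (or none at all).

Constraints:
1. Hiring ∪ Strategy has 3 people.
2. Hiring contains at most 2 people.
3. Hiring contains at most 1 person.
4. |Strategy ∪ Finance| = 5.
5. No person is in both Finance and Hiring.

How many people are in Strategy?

3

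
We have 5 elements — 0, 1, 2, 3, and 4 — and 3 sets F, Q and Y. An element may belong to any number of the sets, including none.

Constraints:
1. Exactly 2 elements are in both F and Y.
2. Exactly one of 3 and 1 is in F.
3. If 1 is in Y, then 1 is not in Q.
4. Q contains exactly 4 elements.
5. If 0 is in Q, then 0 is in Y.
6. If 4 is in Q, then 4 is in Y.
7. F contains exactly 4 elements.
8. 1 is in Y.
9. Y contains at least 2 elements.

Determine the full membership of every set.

F = {0, 2, 3, 4}; Q = {0, 2, 3, 4}; Y = {0, 1, 4}

From (8): 1 ∈ Y.
(3): 1 ∉ Q.
(4): only 4 candidates remain for Q, so all are in.
(5): 0 ∈ Y.
(6): 4 ∈ Y.
Suppose 0 ∉ F: no assignment then satisfies all the clues, so 0 ∈ F.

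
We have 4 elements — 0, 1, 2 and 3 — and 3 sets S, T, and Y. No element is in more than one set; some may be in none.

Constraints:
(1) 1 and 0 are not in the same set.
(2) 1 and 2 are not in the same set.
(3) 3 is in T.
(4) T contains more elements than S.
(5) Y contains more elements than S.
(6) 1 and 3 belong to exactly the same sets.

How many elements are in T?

From (3): 3 ∈ T.
(6): 1 matches 3: 1 ∉ S.
(6): 1 matches 3: 1 ∈ T.
(1): 0 ∉ T.
(2): 2 ∉ T.

2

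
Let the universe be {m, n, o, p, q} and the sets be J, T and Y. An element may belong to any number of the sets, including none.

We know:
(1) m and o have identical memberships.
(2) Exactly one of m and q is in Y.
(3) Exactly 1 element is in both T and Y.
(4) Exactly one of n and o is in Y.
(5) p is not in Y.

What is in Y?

Y = {n, q}

From (5): p ∉ Y.
Suppose m ∈ Y: no assignment then satisfies all the clues, so m ∉ Y.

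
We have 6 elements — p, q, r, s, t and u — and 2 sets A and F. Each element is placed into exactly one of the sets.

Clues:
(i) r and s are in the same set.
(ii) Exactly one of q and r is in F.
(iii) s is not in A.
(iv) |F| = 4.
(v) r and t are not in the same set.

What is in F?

From (iii): s ∉ A.
(i): r matches s: r ∉ A.
Only one set left: r ∈ F.
Only one set left: s ∈ F.
(ii) (exactly one): q ∉ F.
(v): t ∉ F.
Only one set left: q ∈ A.
Only one set left: t ∈ A.
(iv): only 4 candidates remain for F, so all are in.

F = {p, r, s, u}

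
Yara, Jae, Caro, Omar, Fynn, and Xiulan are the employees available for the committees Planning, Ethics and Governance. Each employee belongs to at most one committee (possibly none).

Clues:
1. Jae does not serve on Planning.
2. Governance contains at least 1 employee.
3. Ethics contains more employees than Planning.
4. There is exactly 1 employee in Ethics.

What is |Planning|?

0

From (1): Jae ∉ Planning.
Suppose Yara ∈ Planning: no assignment then satisfies all the clues, so Yara ∉ Planning.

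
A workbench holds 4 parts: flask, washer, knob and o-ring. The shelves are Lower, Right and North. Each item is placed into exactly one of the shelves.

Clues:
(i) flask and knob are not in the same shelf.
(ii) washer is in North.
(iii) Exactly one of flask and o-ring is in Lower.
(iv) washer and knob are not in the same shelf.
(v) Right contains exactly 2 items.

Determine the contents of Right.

Right = {knob, o-ring}

From (ii): washer ∈ North.
(iv): knob ∉ North.
Suppose flask ∈ Right: no assignment then satisfies all the clues, so flask ∉ Right.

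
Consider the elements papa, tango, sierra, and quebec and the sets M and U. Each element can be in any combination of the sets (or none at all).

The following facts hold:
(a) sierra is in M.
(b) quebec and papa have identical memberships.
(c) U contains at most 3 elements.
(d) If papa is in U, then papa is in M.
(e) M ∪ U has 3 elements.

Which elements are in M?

M = {papa, quebec, sierra}

From (a): sierra ∈ M.
Suppose papa ∉ M: no assignment then satisfies all the clues, so papa ∈ M.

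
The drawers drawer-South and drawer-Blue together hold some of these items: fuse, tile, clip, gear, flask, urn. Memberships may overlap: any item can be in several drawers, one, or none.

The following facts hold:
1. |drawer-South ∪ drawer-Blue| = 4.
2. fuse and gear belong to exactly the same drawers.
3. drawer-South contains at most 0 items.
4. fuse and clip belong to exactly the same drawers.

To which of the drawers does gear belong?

(3): drawer-South already has 0, so the rest are out.
Suppose gear ∉ drawer-Blue: no assignment then satisfies all the clues, so gear ∈ drawer-Blue.

gear: drawer-Blue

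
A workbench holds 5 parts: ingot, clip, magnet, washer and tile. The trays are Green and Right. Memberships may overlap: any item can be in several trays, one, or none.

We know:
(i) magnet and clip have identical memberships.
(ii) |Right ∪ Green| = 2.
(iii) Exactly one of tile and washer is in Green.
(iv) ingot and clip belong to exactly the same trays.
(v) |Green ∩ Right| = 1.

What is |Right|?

2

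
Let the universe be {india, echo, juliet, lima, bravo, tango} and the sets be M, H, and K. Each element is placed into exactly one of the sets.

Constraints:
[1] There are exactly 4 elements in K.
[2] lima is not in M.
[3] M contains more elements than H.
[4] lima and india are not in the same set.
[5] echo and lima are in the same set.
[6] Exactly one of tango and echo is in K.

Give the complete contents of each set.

M = {india, tango}; H = {}; K = {bravo, echo, juliet, lima}

From (2): lima ∉ M.
(5): echo matches lima: echo ∉ M.
Suppose india ∉ M: no assignment then satisfies all the clues, so india ∈ M.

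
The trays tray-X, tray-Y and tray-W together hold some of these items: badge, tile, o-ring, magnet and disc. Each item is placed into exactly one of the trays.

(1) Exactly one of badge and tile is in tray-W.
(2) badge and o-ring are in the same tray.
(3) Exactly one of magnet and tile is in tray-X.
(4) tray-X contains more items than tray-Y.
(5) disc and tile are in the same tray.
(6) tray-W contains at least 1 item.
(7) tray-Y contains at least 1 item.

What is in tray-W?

tray-W = {badge, o-ring}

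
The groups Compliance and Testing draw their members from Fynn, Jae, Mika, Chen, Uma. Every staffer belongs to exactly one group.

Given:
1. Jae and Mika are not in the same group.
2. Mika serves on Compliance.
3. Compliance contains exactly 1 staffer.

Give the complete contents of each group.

From (2): Mika ∈ Compliance.
(1): Jae ∉ Compliance.
(3): Compliance already has 1, so the rest are out.
Only one group left: Fynn ∈ Testing.
Only one group left: Jae ∈ Testing.
Only one group left: Chen ∈ Testing.
Only one group left: Uma ∈ Testing.

Compliance = {Mika}; Testing = {Chen, Fynn, Jae, Uma}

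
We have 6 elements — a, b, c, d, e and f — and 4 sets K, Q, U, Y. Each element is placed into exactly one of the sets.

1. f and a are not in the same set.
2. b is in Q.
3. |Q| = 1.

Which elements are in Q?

From (2): b ∈ Q.
(3): Q already has 1, so the rest are out.

Q = {b}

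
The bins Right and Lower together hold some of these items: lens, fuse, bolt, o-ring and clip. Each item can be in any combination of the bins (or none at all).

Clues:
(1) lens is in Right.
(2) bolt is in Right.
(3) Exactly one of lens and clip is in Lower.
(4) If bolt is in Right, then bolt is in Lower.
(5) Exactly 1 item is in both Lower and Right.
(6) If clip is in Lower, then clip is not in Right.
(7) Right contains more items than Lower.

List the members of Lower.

Lower = {bolt, clip}

From (1): lens ∈ Right.
From (2): bolt ∈ Right.
(4): bolt ∈ Lower.
Suppose lens ∈ Lower: no assignment then satisfies all the clues, so lens ∉ Lower.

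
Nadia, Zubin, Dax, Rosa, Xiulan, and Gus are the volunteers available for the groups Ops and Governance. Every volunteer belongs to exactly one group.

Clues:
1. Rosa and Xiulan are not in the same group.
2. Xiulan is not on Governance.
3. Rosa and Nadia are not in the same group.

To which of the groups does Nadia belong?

Nadia: Ops

From (2): Xiulan ∉ Governance.
Only one group left: Xiulan ∈ Ops.
(1): Rosa ∉ Ops.
Only one group left: Rosa ∈ Governance.
(3): Nadia ∉ Governance.
Only one group left: Nadia ∈ Ops.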